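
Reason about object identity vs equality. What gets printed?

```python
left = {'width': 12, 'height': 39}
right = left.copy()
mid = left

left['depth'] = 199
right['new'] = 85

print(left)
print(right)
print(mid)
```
{'width': 12, 'height': 39, 'depth': 199}
{'width': 12, 'height': 39, 'new': 85}
{'width': 12, 'height': 39, 'depth': 199}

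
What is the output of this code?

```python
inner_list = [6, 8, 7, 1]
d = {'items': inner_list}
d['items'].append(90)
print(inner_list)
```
[6, 8, 7, 1, 90]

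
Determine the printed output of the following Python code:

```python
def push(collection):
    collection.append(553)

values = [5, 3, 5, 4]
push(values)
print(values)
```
[5, 3, 5, 4, 553]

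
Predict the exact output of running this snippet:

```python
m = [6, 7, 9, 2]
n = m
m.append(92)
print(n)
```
[6, 7, 9, 2, 92]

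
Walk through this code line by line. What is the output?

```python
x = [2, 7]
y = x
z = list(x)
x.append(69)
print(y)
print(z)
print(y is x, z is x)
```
[2, 7, 69]
[2, 7]
True False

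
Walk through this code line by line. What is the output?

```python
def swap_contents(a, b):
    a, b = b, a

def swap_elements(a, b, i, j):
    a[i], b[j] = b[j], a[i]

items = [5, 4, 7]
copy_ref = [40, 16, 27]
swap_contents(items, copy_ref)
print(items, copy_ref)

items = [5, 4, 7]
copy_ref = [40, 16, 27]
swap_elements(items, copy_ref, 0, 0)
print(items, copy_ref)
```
[5, 4, 7] [40, 16, 27]
[40, 4, 7] [5, 16, 27]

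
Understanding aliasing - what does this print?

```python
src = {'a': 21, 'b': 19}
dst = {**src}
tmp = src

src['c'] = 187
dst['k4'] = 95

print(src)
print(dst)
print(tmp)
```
{'a': 21, 'b': 19, 'c': 187}
{'a': 21, 'b': 19, 'k4': 95}
{'a': 21, 'b': 19, 'c': 187}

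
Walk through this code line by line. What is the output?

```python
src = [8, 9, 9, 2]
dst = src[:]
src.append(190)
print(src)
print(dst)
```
[8, 9, 9, 2, 190]
[8, 9, 9, 2]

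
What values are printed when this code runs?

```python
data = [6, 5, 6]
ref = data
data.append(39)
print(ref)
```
[6, 5, 6, 39]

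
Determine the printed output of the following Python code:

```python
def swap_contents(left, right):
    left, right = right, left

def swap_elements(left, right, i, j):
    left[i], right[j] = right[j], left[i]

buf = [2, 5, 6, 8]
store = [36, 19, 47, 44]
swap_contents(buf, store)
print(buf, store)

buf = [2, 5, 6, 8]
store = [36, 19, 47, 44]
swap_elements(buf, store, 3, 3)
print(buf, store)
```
[2, 5, 6, 8] [36, 19, 47, 44]
[2, 5, 6, 44] [36, 19, 47, 8]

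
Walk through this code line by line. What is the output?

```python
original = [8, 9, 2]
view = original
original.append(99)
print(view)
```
[8, 9, 2, 99]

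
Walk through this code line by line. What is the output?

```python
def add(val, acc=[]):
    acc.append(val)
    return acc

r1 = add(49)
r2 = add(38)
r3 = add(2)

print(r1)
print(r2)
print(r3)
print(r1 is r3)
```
[49, 38, 2]
[49, 38, 2]
[49, 38, 2]
True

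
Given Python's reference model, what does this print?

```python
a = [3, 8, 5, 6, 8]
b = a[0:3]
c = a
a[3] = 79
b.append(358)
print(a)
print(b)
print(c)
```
[3, 8, 5, 79, 8]
[3, 8, 5, 358]
[3, 8, 5, 79, 8]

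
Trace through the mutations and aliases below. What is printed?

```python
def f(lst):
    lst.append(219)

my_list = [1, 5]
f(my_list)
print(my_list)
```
[1, 5, 219]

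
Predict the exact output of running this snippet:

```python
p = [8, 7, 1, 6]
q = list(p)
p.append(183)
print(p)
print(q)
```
[8, 7, 1, 6, 183]
[8, 7, 1, 6]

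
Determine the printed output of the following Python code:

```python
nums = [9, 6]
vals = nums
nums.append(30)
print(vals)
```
[9, 6, 30]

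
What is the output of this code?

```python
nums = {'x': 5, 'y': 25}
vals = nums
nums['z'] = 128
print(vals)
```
{'x': 5, 'y': 25, 'z': 128}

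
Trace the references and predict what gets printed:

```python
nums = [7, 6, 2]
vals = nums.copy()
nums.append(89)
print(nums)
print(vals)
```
[7, 6, 2, 89]
[7, 6, 2]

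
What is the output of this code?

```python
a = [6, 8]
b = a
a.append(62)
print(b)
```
[6, 8, 62]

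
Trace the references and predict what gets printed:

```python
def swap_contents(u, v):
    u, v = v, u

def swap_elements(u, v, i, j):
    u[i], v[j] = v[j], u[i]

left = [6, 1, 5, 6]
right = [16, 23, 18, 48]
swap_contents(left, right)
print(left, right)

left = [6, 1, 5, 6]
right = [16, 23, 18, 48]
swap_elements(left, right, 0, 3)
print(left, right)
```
[6, 1, 5, 6] [16, 23, 18, 48]
[48, 1, 5, 6] [16, 23, 18, 6]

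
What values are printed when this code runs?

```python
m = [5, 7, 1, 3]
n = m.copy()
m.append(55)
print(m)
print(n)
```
[5, 7, 1, 3, 55]
[5, 7, 1, 3]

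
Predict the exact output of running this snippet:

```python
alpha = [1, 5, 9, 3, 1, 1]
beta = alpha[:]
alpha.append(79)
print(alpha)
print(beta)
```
[1, 5, 9, 3, 1, 1, 79]
[1, 5, 9, 3, 1, 1]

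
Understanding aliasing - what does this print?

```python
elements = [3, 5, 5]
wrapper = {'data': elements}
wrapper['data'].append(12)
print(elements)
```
[3, 5, 5, 12]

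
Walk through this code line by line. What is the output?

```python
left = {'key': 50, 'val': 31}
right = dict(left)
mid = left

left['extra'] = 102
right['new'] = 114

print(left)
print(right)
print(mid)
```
{'key': 50, 'val': 31, 'extra': 102}
{'key': 50, 'val': 31, 'new': 114}
{'key': 50, 'val': 31, 'extra': 102}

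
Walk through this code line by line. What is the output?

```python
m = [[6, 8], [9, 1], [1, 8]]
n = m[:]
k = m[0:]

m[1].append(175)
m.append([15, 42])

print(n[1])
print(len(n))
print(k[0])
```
[9, 1, 175]
3
[6, 8]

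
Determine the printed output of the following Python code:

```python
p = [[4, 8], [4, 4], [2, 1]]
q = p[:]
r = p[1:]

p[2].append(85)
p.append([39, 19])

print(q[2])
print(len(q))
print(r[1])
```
[2, 1, 85]
3
[2, 1, 85]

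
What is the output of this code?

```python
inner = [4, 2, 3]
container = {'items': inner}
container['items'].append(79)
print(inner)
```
[4, 2, 3, 79]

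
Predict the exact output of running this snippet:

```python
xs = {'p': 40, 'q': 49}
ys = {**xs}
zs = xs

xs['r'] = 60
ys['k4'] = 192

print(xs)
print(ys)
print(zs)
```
{'p': 40, 'q': 49, 'r': 60}
{'p': 40, 'q': 49, 'k4': 192}
{'p': 40, 'q': 49, 'r': 60}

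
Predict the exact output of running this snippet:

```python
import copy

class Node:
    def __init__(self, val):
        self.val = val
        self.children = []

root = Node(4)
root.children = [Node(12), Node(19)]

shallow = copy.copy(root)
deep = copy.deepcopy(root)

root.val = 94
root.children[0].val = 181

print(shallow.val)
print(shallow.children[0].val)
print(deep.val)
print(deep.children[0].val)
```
4
181
4
12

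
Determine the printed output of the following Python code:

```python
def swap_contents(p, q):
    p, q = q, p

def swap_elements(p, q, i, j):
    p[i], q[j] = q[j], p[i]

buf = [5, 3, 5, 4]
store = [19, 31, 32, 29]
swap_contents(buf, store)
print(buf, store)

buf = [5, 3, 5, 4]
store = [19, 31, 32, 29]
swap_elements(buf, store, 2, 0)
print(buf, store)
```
[5, 3, 5, 4] [19, 31, 32, 29]
[5, 3, 19, 4] [5, 31, 32, 29]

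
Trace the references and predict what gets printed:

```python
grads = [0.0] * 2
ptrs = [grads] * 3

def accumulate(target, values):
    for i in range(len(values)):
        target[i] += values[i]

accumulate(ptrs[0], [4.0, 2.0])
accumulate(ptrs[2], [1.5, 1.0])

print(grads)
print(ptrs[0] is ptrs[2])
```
[5.5, 3.0]
True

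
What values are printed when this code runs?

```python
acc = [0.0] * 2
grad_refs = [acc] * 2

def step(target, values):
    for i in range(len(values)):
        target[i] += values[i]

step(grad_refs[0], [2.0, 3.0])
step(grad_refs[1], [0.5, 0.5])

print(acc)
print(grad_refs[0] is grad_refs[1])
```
[2.5, 3.5]
True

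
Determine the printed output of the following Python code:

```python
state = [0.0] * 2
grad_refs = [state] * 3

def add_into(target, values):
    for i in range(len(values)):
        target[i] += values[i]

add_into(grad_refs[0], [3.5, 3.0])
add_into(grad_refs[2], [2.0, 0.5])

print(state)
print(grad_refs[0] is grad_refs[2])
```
[5.5, 3.5]
True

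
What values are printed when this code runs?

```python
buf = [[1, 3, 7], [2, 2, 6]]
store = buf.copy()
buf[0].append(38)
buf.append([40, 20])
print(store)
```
[[1, 3, 7, 38], [2, 2, 6]]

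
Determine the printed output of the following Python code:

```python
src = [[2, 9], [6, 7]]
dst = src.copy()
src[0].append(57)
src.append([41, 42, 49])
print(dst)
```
[[2, 9, 57], [6, 7]]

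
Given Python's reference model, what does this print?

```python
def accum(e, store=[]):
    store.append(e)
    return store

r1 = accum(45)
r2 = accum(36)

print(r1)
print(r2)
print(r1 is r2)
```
[45, 36]
[45, 36]
True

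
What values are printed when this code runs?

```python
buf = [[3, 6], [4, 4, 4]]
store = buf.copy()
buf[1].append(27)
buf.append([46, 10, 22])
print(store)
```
[[3, 6], [4, 4, 4, 27]]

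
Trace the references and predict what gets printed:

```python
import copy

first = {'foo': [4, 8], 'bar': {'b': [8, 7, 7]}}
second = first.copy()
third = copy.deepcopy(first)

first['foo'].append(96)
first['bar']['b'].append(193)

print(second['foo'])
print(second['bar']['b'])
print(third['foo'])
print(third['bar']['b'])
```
[4, 8, 96]
[8, 7, 7, 193]
[4, 8]
[8, 7, 7]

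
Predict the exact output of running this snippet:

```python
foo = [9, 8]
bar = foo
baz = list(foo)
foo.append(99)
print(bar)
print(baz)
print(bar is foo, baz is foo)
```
[9, 8, 99]
[9, 8]
True False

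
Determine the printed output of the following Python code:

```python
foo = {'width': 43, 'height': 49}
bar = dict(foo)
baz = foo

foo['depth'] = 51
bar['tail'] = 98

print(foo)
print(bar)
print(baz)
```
{'width': 43, 'height': 49, 'depth': 51}
{'width': 43, 'height': 49, 'tail': 98}
{'width': 43, 'height': 49, 'depth': 51}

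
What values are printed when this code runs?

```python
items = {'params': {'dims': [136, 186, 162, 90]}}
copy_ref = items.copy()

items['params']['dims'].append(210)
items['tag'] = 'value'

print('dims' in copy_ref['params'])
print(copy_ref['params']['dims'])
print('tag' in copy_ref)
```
True
[136, 186, 162, 90, 210]
False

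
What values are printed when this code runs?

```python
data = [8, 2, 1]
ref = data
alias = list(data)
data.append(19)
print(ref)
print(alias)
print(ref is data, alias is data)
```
[8, 2, 1, 19]
[8, 2, 1]
True False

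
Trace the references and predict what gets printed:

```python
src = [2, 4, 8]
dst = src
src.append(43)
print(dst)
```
[2, 4, 8, 43]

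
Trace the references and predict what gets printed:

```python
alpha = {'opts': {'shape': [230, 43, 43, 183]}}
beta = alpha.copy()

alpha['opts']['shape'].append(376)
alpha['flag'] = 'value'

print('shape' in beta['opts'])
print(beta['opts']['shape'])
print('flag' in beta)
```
True
[230, 43, 43, 183, 376]
False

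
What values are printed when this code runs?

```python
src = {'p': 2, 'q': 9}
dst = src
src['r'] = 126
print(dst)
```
{'p': 2, 'q': 9, 'r': 126}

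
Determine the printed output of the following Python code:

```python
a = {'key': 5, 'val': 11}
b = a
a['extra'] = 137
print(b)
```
{'key': 5, 'val': 11, 'extra': 137}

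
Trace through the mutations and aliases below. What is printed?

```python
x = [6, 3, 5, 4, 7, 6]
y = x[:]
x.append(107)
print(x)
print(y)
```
[6, 3, 5, 4, 7, 6, 107]
[6, 3, 5, 4, 7, 6]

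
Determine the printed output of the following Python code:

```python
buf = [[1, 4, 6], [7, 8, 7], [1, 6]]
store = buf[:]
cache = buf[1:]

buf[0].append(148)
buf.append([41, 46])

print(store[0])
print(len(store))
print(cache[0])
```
[1, 4, 6, 148]
3
[7, 8, 7]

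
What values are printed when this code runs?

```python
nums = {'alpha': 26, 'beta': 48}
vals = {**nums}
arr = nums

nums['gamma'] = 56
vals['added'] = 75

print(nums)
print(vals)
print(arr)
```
{'alpha': 26, 'beta': 48, 'gamma': 56}
{'alpha': 26, 'beta': 48, 'added': 75}
{'alpha': 26, 'beta': 48, 'gamma': 56}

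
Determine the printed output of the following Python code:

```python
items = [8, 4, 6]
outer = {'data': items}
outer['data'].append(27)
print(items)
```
[8, 4, 6, 27]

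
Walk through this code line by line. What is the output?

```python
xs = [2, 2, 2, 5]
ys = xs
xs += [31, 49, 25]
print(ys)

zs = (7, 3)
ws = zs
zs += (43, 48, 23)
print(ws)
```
[2, 2, 2, 5, 31, 49, 25]
(7, 3)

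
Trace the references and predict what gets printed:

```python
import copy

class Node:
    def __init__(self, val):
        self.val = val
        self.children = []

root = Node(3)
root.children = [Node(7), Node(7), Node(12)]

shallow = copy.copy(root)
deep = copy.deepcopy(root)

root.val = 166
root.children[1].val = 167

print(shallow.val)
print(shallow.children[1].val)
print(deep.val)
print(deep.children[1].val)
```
3
167
3
7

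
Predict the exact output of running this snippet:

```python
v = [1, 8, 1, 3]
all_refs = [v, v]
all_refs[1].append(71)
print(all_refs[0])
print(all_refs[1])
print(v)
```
[1, 8, 1, 3, 71]
[1, 8, 1, 3, 71]
[1, 8, 1, 3, 71]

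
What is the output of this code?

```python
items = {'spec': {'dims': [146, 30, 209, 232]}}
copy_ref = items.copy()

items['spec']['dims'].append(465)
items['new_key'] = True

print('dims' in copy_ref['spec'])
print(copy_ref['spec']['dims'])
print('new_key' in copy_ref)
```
True
[146, 30, 209, 232, 465]
False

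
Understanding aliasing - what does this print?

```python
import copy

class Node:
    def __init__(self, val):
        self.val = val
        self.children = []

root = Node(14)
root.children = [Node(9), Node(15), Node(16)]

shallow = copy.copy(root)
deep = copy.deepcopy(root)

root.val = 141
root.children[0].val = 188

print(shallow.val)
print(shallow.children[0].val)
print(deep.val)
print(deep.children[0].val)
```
14
188
14
9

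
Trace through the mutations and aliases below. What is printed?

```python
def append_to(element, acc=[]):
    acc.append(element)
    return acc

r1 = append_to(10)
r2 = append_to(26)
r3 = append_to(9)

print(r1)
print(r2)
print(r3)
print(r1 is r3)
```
[10, 26, 9]
[10, 26, 9]
[10, 26, 9]
True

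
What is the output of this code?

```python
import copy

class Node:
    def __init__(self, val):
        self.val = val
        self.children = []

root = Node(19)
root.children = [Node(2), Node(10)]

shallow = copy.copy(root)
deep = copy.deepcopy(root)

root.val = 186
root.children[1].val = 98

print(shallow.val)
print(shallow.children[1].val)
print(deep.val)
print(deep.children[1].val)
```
19
98
19
10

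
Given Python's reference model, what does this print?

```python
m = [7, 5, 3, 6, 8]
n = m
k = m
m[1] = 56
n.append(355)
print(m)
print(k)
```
[7, 56, 3, 6, 8, 355]
[7, 56, 3, 6, 8, 355]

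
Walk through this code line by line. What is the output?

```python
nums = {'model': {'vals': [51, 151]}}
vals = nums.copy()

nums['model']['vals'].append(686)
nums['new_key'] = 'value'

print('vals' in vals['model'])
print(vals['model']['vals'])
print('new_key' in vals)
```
True
[51, 151, 686]
False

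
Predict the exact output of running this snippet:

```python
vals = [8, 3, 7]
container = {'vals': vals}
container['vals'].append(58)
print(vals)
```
[8, 3, 7, 58]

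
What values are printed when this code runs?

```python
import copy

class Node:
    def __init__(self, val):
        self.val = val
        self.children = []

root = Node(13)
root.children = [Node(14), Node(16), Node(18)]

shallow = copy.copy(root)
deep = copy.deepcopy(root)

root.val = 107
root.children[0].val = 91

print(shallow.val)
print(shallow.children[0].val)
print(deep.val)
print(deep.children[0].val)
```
13
91
13
14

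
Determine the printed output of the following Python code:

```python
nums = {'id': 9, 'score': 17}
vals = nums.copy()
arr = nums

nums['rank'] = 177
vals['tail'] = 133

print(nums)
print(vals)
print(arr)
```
{'id': 9, 'score': 17, 'rank': 177}
{'id': 9, 'score': 17, 'tail': 133}
{'id': 9, 'score': 17, 'rank': 177}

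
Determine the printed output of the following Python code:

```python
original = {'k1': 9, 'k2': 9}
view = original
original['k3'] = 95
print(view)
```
{'k1': 9, 'k2': 9, 'k3': 95}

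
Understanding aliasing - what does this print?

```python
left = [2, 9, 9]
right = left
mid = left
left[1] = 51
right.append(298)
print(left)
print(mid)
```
[2, 51, 9, 298]
[2, 51, 9, 298]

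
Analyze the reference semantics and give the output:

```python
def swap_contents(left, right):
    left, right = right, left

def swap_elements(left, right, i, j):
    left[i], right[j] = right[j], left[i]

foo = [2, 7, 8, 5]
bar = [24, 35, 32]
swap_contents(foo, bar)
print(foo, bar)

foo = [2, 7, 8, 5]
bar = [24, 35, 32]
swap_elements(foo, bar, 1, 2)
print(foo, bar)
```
[2, 7, 8, 5] [24, 35, 32]
[2, 32, 8, 5] [24, 35, 7]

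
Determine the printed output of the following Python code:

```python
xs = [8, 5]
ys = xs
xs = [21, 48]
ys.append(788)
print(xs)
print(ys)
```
[21, 48]
[8, 5, 788]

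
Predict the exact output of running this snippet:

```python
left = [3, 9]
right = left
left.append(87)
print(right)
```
[3, 9, 87]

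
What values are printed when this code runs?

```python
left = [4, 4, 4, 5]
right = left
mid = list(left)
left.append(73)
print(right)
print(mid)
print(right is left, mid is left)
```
[4, 4, 4, 5, 73]
[4, 4, 4, 5]
True False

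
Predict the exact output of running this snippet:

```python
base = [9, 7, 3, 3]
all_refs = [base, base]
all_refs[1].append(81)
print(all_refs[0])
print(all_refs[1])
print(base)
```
[9, 7, 3, 3, 81]
[9, 7, 3, 3, 81]
[9, 7, 3, 3, 81]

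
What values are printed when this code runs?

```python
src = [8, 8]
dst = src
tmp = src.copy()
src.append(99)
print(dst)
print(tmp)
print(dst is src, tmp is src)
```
[8, 8, 99]
[8, 8]
True False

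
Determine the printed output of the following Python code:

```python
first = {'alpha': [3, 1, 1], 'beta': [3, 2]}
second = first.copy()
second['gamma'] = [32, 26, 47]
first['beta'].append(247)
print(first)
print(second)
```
{'alpha': [3, 1, 1], 'beta': [3, 2, 247]}
{'alpha': [3, 1, 1], 'beta': [3, 2, 247], 'gamma': [32, 26, 47]}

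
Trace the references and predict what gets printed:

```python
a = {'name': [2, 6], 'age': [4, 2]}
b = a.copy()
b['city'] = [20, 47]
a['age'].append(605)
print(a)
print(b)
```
{'name': [2, 6], 'age': [4, 2, 605]}
{'name': [2, 6], 'age': [4, 2, 605], 'city': [20, 47]}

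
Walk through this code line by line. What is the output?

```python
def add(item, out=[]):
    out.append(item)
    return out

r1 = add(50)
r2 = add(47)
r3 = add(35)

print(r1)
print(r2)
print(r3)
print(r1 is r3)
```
[50, 47, 35]
[50, 47, 35]
[50, 47, 35]
True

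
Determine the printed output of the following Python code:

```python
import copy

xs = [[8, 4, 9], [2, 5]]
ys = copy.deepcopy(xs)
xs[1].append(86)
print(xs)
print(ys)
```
[[8, 4, 9], [2, 5, 86]]
[[8, 4, 9], [2, 5]]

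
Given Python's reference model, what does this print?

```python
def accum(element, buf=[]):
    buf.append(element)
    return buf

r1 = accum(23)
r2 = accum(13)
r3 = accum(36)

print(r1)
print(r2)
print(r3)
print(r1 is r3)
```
[23, 13, 36]
[23, 13, 36]
[23, 13, 36]
True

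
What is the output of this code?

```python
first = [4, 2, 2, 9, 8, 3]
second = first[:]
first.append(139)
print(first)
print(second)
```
[4, 2, 2, 9, 8, 3, 139]
[4, 2, 2, 9, 8, 3]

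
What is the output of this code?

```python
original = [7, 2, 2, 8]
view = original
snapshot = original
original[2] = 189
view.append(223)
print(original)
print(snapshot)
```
[7, 2, 189, 8, 223]
[7, 2, 189, 8, 223]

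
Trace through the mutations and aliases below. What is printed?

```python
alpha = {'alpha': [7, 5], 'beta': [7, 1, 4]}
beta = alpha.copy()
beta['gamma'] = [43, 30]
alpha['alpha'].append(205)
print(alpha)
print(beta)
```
{'alpha': [7, 5, 205], 'beta': [7, 1, 4]}
{'alpha': [7, 5, 205], 'beta': [7, 1, 4], 'gamma': [43, 30]}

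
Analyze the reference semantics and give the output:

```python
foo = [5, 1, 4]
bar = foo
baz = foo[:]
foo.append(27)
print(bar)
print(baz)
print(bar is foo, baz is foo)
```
[5, 1, 4, 27]
[5, 1, 4]
True False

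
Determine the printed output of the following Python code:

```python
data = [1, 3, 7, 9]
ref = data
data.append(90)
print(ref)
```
[1, 3, 7, 9, 90]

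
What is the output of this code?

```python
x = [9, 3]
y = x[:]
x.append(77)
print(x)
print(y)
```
[9, 3, 77]
[9, 3]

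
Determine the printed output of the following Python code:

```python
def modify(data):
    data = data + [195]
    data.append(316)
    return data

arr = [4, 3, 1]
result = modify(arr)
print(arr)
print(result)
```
[4, 3, 1]
[4, 3, 1, 195, 316]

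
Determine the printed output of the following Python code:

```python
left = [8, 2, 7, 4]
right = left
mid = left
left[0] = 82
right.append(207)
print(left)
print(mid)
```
[82, 2, 7, 4, 207]
[82, 2, 7, 4, 207]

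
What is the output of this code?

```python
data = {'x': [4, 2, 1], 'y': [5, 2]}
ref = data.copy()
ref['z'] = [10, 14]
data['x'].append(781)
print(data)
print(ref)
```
{'x': [4, 2, 1, 781], 'y': [5, 2]}
{'x': [4, 2, 1, 781], 'y': [5, 2], 'z': [10, 14]}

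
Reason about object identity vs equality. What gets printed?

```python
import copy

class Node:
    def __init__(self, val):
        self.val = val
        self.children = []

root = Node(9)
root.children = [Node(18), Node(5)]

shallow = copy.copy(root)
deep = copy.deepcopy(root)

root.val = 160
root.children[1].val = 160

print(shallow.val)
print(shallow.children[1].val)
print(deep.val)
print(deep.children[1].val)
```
9
160
9
5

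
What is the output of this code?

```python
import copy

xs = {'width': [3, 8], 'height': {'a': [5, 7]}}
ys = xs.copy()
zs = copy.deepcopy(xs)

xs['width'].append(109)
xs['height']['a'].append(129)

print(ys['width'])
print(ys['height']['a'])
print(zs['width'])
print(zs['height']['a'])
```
[3, 8, 109]
[5, 7, 129]
[3, 8]
[5, 7]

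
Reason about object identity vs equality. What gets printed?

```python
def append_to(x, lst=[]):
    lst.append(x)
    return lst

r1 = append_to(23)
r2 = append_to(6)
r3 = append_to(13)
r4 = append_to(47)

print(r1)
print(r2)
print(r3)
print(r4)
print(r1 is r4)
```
[23, 6, 13, 47]
[23, 6, 13, 47]
[23, 6, 13, 47]
[23, 6, 13, 47]
True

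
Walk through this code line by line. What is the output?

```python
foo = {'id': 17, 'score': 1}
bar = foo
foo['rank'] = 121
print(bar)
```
{'id': 17, 'score': 1, 'rank': 121}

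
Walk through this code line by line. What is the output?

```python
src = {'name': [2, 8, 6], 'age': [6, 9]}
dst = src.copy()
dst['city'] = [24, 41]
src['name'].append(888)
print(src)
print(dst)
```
{'name': [2, 8, 6, 888], 'age': [6, 9]}
{'name': [2, 8, 6, 888], 'age': [6, 9], 'city': [24, 41]}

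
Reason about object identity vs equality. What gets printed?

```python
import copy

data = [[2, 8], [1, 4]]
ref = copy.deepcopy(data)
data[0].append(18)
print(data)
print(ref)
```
[[2, 8, 18], [1, 4]]
[[2, 8], [1, 4]]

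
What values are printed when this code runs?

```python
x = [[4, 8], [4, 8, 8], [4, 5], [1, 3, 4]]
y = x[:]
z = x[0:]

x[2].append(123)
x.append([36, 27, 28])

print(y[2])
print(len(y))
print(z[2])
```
[4, 5, 123]
4
[4, 5, 123]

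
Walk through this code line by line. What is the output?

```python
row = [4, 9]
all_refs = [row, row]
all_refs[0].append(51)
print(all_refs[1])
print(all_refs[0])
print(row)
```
[4, 9, 51]
[4, 9, 51]
[4, 9, 51]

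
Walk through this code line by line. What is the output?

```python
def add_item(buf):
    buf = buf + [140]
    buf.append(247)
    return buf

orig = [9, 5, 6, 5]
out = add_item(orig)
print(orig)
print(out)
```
[9, 5, 6, 5]
[9, 5, 6, 5, 140, 247]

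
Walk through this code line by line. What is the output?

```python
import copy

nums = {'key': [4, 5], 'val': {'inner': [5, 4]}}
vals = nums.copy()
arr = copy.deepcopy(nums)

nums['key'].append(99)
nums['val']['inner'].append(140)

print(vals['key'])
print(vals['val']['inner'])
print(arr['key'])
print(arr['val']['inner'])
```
[4, 5, 99]
[5, 4, 140]
[4, 5]
[5, 4]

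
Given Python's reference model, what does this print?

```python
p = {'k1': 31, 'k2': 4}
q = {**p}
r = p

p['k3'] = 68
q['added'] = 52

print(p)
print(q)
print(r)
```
{'k1': 31, 'k2': 4, 'k3': 68}
{'k1': 31, 'k2': 4, 'added': 52}
{'k1': 31, 'k2': 4, 'k3': 68}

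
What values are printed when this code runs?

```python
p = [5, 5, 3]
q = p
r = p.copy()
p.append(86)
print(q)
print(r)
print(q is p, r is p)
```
[5, 5, 3, 86]
[5, 5, 3]
True False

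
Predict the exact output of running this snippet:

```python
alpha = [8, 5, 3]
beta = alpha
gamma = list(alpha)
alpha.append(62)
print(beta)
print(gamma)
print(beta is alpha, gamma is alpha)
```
[8, 5, 3, 62]
[8, 5, 3]
True False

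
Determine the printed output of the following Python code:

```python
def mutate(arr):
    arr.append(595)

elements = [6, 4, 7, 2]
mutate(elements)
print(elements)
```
[6, 4, 7, 2, 595]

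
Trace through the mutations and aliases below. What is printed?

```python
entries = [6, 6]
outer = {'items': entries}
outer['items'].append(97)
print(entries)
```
[6, 6, 97]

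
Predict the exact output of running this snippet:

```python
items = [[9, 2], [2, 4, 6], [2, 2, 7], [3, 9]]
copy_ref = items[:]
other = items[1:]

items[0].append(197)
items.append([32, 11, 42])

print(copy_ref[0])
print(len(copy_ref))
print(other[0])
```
[9, 2, 197]
4
[2, 4, 6]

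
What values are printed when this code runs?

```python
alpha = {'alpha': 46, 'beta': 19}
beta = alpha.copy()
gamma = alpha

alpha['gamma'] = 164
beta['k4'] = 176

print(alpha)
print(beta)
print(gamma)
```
{'alpha': 46, 'beta': 19, 'gamma': 164}
{'alpha': 46, 'beta': 19, 'k4': 176}
{'alpha': 46, 'beta': 19, 'gamma': 164}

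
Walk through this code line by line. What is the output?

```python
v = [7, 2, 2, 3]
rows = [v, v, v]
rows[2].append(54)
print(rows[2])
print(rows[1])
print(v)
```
[7, 2, 2, 3, 54]
[7, 2, 2, 3, 54]
[7, 2, 2, 3, 54]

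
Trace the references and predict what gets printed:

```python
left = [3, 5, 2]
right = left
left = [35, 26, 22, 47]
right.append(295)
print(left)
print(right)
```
[35, 26, 22, 47]
[3, 5, 2, 295]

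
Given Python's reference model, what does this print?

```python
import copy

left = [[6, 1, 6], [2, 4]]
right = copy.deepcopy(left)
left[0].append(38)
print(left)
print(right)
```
[[6, 1, 6, 38], [2, 4]]
[[6, 1, 6], [2, 4]]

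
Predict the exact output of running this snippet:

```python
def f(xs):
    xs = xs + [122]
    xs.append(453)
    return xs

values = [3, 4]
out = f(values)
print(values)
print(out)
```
[3, 4]
[3, 4, 122, 453]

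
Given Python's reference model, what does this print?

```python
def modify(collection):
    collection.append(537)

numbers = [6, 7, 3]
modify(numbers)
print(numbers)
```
[6, 7, 3, 537]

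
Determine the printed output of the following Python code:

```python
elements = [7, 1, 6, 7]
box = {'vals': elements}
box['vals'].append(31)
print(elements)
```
[7, 1, 6, 7, 31]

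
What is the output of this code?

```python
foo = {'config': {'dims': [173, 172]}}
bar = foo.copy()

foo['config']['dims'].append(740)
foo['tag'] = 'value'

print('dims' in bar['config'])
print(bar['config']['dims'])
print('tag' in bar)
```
True
[173, 172, 740]
False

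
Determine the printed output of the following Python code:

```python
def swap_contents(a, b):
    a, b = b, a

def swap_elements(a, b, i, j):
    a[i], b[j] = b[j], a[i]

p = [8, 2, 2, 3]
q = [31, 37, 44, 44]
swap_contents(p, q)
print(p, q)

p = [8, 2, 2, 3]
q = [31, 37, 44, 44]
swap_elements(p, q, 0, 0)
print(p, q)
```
[8, 2, 2, 3] [31, 37, 44, 44]
[31, 2, 2, 3] [8, 37, 44, 44]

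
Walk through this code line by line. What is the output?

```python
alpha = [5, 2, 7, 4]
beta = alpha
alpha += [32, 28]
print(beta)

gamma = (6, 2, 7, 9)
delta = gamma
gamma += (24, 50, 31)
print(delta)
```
[5, 2, 7, 4, 32, 28]
(6, 2, 7, 9)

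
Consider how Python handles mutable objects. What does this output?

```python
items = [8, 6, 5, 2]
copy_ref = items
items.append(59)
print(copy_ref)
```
[8, 6, 5, 2, 59]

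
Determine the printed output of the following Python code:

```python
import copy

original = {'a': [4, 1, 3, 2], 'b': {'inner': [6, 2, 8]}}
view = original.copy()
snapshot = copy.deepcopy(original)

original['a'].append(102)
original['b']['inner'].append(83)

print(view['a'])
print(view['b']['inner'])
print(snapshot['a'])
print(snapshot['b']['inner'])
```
[4, 1, 3, 2, 102]
[6, 2, 8, 83]
[4, 1, 3, 2]
[6, 2, 8]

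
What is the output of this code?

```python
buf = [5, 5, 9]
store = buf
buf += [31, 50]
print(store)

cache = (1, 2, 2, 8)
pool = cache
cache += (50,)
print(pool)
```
[5, 5, 9, 31, 50]
(1, 2, 2, 8)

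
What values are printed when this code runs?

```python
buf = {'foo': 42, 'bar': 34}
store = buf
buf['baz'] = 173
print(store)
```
{'foo': 42, 'bar': 34, 'baz': 173}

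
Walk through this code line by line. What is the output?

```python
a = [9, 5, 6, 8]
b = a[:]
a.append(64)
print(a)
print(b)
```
[9, 5, 6, 8, 64]
[9, 5, 6, 8]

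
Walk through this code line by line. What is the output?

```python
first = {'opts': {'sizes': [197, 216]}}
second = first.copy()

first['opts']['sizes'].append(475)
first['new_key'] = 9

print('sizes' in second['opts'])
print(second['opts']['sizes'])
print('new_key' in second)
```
True
[197, 216, 475]
False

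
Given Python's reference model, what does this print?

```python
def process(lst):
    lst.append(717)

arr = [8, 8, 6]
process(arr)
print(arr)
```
[8, 8, 6, 717]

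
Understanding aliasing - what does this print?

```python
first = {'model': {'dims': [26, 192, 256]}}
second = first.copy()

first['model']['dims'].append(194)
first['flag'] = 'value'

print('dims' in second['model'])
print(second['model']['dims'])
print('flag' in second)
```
True
[26, 192, 256, 194]
False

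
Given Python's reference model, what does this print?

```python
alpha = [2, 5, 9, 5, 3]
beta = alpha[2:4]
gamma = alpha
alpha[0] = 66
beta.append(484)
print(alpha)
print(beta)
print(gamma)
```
[66, 5, 9, 5, 3]
[9, 5, 484]
[66, 5, 9, 5, 3]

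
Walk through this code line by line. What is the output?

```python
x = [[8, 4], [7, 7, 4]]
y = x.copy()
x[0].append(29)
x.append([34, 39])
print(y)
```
[[8, 4, 29], [7, 7, 4]]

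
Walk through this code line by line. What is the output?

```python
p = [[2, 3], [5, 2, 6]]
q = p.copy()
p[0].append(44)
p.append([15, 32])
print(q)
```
[[2, 3, 44], [5, 2, 6]]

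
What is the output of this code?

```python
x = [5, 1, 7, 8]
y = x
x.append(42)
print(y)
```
[5, 1, 7, 8, 42]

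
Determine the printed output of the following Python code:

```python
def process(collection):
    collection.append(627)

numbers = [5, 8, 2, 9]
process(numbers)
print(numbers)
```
[5, 8, 2, 9, 627]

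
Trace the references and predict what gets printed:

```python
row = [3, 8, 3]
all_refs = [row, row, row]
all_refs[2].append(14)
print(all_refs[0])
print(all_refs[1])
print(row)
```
[3, 8, 3, 14]
[3, 8, 3, 14]
[3, 8, 3, 14]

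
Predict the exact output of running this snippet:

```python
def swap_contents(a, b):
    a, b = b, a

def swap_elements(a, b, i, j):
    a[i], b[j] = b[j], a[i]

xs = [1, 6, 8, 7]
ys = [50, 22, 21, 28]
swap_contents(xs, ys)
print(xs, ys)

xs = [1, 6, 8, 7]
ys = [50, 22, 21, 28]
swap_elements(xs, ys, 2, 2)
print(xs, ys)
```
[1, 6, 8, 7] [50, 22, 21, 28]
[1, 6, 21, 7] [50, 22, 8, 28]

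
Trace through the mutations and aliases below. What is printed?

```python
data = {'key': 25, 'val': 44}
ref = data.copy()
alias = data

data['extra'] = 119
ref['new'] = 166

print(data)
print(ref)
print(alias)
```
{'key': 25, 'val': 44, 'extra': 119}
{'key': 25, 'val': 44, 'new': 166}
{'key': 25, 'val': 44, 'extra': 119}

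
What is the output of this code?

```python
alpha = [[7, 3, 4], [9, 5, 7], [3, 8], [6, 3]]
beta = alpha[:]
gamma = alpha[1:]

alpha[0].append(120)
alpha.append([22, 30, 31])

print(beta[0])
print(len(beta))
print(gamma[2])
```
[7, 3, 4, 120]
4
[6, 3]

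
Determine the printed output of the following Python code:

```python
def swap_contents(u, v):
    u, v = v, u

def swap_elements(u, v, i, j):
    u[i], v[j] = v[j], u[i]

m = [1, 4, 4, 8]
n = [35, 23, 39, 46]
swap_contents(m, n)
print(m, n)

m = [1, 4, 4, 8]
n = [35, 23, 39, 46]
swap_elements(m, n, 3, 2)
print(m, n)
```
[1, 4, 4, 8] [35, 23, 39, 46]
[1, 4, 4, 39] [35, 23, 8, 46]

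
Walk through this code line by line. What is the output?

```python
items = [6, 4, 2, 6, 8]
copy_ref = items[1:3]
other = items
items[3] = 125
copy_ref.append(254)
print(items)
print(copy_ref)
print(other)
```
[6, 4, 2, 125, 8]
[4, 2, 254]
[6, 4, 2, 125, 8]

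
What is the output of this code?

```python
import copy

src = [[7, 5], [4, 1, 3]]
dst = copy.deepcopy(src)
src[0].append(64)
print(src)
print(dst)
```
[[7, 5, 64], [4, 1, 3]]
[[7, 5], [4, 1, 3]]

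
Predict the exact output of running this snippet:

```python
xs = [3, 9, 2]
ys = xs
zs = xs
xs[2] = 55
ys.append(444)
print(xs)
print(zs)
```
[3, 9, 55, 444]
[3, 9, 55, 444]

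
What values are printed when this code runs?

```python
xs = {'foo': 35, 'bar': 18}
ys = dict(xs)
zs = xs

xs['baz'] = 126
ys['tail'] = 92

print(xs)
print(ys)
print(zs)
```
{'foo': 35, 'bar': 18, 'baz': 126}
{'foo': 35, 'bar': 18, 'tail': 92}
{'foo': 35, 'bar': 18, 'baz': 126}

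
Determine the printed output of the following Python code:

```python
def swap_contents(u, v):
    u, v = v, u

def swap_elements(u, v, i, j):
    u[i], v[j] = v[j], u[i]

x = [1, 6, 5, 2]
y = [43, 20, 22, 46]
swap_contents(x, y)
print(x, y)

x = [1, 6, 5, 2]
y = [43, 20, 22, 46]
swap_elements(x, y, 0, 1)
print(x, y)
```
[1, 6, 5, 2] [43, 20, 22, 46]
[20, 6, 5, 2] [43, 1, 22, 46]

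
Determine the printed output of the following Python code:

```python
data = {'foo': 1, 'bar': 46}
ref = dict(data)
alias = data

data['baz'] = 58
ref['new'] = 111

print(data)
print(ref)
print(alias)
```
{'foo': 1, 'bar': 46, 'baz': 58}
{'foo': 1, 'bar': 46, 'new': 111}
{'foo': 1, 'bar': 46, 'baz': 58}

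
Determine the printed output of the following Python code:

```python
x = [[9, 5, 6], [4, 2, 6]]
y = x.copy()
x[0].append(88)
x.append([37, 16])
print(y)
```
[[9, 5, 6, 88], [4, 2, 6]]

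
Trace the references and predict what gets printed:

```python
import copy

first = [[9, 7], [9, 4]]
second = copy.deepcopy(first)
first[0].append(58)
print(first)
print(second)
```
[[9, 7, 58], [9, 4]]
[[9, 7], [9, 4]]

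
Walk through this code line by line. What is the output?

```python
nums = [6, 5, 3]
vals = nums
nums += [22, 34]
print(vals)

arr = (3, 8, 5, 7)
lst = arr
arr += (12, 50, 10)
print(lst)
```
[6, 5, 3, 22, 34]
(3, 8, 5, 7)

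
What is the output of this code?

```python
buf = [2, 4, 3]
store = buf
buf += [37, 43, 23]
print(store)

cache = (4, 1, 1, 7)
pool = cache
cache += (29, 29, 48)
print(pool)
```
[2, 4, 3, 37, 43, 23]
(4, 1, 1, 7)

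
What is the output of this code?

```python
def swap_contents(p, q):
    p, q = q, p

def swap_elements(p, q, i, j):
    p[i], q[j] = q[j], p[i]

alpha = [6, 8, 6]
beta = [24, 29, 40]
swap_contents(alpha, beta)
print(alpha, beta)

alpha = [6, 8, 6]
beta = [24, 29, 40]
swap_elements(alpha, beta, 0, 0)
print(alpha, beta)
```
[6, 8, 6] [24, 29, 40]
[24, 8, 6] [6, 29, 40]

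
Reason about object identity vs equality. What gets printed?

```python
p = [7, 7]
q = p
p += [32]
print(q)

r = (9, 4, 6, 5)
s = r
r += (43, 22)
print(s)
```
[7, 7, 32]
(9, 4, 6, 5)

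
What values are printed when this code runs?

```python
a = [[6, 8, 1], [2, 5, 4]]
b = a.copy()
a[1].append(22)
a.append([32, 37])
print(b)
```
[[6, 8, 1], [2, 5, 4, 22]]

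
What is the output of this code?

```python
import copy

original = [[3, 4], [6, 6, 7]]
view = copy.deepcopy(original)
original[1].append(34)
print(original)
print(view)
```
[[3, 4], [6, 6, 7, 34]]
[[3, 4], [6, 6, 7]]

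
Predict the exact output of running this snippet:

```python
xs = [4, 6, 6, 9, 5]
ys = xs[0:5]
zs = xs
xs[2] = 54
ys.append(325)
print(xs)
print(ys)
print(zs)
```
[4, 6, 54, 9, 5]
[4, 6, 6, 9, 5, 325]
[4, 6, 54, 9, 5]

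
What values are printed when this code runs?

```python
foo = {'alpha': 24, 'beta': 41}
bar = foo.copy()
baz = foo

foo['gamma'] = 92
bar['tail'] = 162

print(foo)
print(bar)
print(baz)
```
{'alpha': 24, 'beta': 41, 'gamma': 92}
{'alpha': 24, 'beta': 41, 'tail': 162}
{'alpha': 24, 'beta': 41, 'gamma': 92}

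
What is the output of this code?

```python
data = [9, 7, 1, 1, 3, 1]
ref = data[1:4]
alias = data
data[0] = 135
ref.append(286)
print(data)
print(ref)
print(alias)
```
[135, 7, 1, 1, 3, 1]
[7, 1, 1, 286]
[135, 7, 1, 1, 3, 1]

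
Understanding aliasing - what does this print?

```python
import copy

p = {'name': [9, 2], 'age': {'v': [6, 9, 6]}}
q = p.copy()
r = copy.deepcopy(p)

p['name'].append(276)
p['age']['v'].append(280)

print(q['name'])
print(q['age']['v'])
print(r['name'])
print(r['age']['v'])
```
[9, 2, 276]
[6, 9, 6, 280]
[9, 2]
[6, 9, 6]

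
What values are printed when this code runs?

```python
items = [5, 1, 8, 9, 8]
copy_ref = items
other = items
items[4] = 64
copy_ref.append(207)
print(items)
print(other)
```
[5, 1, 8, 9, 64, 207]
[5, 1, 8, 9, 64, 207]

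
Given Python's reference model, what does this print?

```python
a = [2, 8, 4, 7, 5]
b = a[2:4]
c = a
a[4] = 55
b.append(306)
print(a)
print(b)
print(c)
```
[2, 8, 4, 7, 55]
[4, 7, 306]
[2, 8, 4, 7, 55]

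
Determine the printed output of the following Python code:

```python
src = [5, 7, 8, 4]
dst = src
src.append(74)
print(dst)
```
[5, 7, 8, 4, 74]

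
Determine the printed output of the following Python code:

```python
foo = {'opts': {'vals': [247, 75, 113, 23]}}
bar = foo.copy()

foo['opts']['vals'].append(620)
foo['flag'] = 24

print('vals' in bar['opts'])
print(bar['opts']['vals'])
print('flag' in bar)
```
True
[247, 75, 113, 23, 620]
False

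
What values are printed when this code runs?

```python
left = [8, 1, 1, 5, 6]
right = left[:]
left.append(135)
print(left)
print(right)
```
[8, 1, 1, 5, 6, 135]
[8, 1, 1, 5, 6]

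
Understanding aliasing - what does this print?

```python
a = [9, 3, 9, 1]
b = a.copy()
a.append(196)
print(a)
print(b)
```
[9, 3, 9, 1, 196]
[9, 3, 9, 1]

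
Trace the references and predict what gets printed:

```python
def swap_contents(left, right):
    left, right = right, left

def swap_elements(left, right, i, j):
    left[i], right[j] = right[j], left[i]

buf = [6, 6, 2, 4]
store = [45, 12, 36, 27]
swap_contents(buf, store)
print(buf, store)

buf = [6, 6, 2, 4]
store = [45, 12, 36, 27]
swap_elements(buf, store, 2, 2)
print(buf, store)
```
[6, 6, 2, 4] [45, 12, 36, 27]
[6, 6, 36, 4] [45, 12, 2, 27]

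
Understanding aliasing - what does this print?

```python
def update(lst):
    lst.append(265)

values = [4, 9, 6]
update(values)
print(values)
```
[4, 9, 6, 265]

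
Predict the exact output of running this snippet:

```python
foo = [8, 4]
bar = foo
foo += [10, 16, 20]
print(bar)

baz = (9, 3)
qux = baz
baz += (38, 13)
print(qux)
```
[8, 4, 10, 16, 20]
(9, 3)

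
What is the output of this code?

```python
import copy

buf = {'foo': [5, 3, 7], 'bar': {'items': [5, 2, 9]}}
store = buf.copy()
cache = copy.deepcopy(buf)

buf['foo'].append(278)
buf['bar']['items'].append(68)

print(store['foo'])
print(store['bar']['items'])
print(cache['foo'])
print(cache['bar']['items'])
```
[5, 3, 7, 278]
[5, 2, 9, 68]
[5, 3, 7]
[5, 2, 9]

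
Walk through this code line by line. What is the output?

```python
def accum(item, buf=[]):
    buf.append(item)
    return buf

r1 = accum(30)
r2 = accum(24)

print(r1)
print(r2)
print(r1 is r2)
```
[30, 24]
[30, 24]
True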